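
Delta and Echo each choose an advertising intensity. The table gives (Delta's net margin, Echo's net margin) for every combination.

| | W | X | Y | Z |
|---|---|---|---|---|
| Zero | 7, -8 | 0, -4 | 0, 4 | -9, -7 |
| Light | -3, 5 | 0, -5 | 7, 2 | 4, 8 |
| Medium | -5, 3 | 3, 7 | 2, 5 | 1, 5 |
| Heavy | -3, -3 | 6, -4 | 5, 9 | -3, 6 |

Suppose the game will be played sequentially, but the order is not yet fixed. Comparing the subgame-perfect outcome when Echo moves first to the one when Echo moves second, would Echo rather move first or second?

second

If Delta leads: Echo's best replies are Zero→Y, Light→Z, Medium→X, Heavy→Y; Delta's induced payoffs 0, 4, 3, 5; outcome (Heavy, Y), payoffs (5, 9).
If Echo leads: Delta's best replies are W→Zero, X→Heavy, Y→Light, Z→Light; Echo's induced payoffs -8, -4, 2, 8; outcome (Light, Z), payoffs (4, 8).
Echo gets 8 moving first and 9 moving second, so Echo prefers to move second.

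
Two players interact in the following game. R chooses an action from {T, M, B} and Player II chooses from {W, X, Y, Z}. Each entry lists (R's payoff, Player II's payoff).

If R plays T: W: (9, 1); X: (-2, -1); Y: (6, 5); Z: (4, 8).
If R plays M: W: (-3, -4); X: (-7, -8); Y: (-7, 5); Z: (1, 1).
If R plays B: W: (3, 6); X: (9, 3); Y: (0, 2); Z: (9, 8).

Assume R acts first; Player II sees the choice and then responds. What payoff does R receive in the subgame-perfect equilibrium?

Work backward from Player II's decision.
- T: Player II compares 1, -1, 5, 8 and picks Z; R would get 4.
- M: Player II compares -4, -8, 5, 1 and picks Y; R would get -7.
- B: Player II compares 6, 3, 2, 8 and picks Z; R would get 9.
Maximizing over 4, -7, 9, R chooses B. Subgame-perfect outcome: (B, Z) with payoffs (9, 8).

9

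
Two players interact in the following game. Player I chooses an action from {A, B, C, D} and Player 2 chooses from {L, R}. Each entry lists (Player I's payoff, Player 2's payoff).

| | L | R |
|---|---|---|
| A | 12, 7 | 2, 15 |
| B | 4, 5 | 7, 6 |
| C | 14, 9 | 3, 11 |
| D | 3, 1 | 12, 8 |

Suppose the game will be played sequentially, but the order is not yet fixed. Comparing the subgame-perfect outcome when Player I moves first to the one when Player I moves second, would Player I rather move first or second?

If Player I leads: Player 2's best replies are A→R, B→R, C→R, D→R; Player I's induced payoffs 2, 7, 3, 12; outcome (D, R), payoffs (12, 8).
If Player 2 leads: Player I's best replies are L→C, R→D; Player 2's induced payoffs 9, 8; outcome (C, L), payoffs (14, 9).
Player I gets 12 moving first and 14 moving second, so Player I prefers to move second.

second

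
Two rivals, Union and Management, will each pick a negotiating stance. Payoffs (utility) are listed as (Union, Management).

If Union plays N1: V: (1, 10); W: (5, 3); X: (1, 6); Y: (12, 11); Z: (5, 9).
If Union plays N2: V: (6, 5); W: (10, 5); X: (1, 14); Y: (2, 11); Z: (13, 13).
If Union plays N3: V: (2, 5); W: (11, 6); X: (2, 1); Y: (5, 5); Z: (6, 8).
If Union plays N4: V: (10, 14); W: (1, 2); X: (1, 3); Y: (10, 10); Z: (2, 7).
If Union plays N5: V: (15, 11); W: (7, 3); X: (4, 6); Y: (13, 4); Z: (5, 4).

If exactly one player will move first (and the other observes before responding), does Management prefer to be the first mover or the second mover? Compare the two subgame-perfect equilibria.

If Union leads: Management's best replies are N1→Y, N2→X, N3→Z, N4→V, N5→V; Union's induced payoffs 12, 1, 6, 10, 15; outcome (N5, V), payoffs (15, 11).
If Management leads: Union's best replies are V→N5, W→N3, X→N5, Y→N5, Z→N2; Management's induced payoffs 11, 6, 6, 4, 13; outcome (N2, Z), payoffs (13, 13).
Management gets 13 moving first and 11 moving second, so Management prefers to move first.

first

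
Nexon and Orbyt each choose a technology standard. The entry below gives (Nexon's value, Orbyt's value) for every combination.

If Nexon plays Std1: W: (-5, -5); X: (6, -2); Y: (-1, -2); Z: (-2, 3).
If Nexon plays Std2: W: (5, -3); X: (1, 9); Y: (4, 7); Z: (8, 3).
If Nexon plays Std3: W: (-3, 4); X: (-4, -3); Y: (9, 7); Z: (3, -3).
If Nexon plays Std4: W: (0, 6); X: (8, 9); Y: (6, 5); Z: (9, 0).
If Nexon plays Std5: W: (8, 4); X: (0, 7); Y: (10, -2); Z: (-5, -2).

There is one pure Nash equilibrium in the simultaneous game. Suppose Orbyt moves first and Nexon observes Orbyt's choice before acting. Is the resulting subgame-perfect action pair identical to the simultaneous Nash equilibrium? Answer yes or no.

Work backward from Nexon's decision.
- W → Nexon plays Std5 (best of -5, 5, -3, 0, 8); Orbyt gets 4.
- X → Nexon plays Std4 (best of 6, 1, -4, 8, 0); Orbyt gets 9.
- Y → Nexon plays Std5 (best of -1, 4, 9, 6, 10); Orbyt gets -2.
- Z → Nexon plays Std4 (best of -2, 8, 3, 9, -5); Orbyt gets 0.
Maximizing over 4, 9, -2, 0, Orbyt chooses X. Subgame-perfect outcome: (Std4, X) with payoffs (8, 9).
For the simultaneous game, intersect best replies.
Nexon's best replies: W→Std5; X→Std4; Y→Std5; Z→Std4.
Orbyt's best replies: Std1→Z; Std2→X; Std3→Y; Std4→X; Std5→X.
Only (Std4, X) has each player best-responding; Nash payoffs (8, 9).
Sequential outcome (Std4, X) coincides with the Nash profile (Std4, X).

yes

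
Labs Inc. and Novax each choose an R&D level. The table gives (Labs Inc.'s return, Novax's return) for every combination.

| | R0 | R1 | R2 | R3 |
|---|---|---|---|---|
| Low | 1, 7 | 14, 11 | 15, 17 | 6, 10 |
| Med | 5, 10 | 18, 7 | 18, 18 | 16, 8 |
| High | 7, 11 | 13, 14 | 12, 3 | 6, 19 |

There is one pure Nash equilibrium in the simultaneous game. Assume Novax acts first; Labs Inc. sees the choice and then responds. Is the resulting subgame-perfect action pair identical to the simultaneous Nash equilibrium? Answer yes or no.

Labs Inc. best-responds to each possible Novax move:
- R0: Labs Inc. compares 1, 5, 7 and picks High; Novax would get 11.
- R1: Labs Inc. compares 14, 18, 13 and picks Med; Novax would get 7.
- R2: Labs Inc. compares 15, 18, 12 and picks Med; Novax would get 18.
- R3: Labs Inc. compares 6, 16, 6 and picks Med; Novax would get 8.
Novax's induced payoffs are 11, 7, 18, 8, so Novax commits to R2. Subgame-perfect outcome: (Med, R2) with payoffs (18, 18).
For the simultaneous game, intersect best replies.
Labs Inc.'s best replies: R0→High; R1→Med; R2→Med; R3→Med.
Novax's best replies: Low→R2; Med→R2; High→R3.
Only (Med, R2) has each player best-responding; Nash payoffs (18, 18).
Sequential outcome (Med, R2) coincides with the Nash profile (Med, R2).

yes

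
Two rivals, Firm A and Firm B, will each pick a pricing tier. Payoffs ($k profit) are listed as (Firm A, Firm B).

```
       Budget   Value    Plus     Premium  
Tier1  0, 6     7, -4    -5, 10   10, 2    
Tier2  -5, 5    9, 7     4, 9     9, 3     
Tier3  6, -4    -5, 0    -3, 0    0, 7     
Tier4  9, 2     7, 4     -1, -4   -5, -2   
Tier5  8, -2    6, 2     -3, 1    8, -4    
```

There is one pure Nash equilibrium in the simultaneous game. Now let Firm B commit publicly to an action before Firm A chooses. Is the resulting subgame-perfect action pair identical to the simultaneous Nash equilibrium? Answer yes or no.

yes

Backward induction with Firm B moving first.
- Budget: Firm A compares 0, -5, 6, 9, 8 and picks Tier4; Firm B would get 2.
- Value: Firm A compares 7, 9, -5, 7, 6 and picks Tier2; Firm B would get 7.
- Plus: Firm A compares -5, 4, -3, -1, -3 and picks Tier2; Firm B would get 9.
- Premium: Firm A compares 10, 9, 0, -5, 8 and picks Tier1; Firm B would get 2.
Firm B's induced payoffs are 2, 7, 9, 2, so Firm B commits to Plus. Subgame-perfect outcome: (Tier2, Plus) with payoffs (4, 9).
Now find the simultaneous Nash equilibrium.
Firm A's best replies: Budget→Tier4; Value→Tier2; Plus→Tier2; Premium→Tier1.
Firm B's best replies: Tier1→Plus; Tier2→Plus; Tier3→Premium; Tier4→Value; Tier5→Value.
Only (Tier2, Plus) has each player best-responding; Nash payoffs (4, 9).
Sequential outcome (Tier2, Plus) coincides with the Nash profile (Tier2, Plus).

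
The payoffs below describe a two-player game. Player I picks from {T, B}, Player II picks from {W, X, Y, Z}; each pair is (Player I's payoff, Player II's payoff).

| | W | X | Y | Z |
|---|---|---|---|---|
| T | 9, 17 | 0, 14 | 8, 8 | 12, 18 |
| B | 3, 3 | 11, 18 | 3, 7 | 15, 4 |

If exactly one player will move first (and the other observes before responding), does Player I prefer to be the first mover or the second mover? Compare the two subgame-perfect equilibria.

first

If Player I leads: Player II's best replies are T→Z, B→X; Player I's induced payoffs 12, 11; outcome (T, Z), payoffs (12, 18).
If Player II leads: Player I's best replies are W→T, X→B, Y→T, Z→B; Player II's induced payoffs 17, 18, 8, 4; outcome (B, X), payoffs (11, 18).
Player I gets 12 moving first and 11 moving second, so Player I prefers to move first.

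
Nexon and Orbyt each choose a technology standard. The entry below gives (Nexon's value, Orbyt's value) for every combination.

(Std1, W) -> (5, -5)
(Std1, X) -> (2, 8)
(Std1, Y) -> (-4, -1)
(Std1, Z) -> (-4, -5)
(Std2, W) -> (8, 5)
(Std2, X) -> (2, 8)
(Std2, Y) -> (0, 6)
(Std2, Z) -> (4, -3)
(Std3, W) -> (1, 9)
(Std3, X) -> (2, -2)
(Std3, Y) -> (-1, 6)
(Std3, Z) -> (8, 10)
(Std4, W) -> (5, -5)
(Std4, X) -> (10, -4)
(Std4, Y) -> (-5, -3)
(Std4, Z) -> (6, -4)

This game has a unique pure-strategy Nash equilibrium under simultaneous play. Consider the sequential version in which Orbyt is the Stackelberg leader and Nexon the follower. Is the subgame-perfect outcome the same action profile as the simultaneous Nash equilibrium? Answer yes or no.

yes

Work backward from Nexon's decision.
- W: BR = Std2, leader payoff 5.
- X: BR = Std4, leader payoff -4.
- Y: BR = Std2, leader payoff 6.
- Z: BR = Std3, leader payoff 10.
Among 5, -4, 6, 10, the best is 10 at Z. Subgame-perfect outcome: (Std3, Z) with payoffs (8, 10).
Now find the simultaneous Nash equilibrium.
Nexon's best replies: W→Std2; X→Std4; Y→Std2; Z→Std3.
Orbyt's best replies: Std1→X; Std2→X; Std3→Z; Std4→Y.
The unique mutual best reply is (Std3, Z), giving (8, 10).
Sequential outcome (Std3, Z) coincides with the Nash profile (Std3, Z).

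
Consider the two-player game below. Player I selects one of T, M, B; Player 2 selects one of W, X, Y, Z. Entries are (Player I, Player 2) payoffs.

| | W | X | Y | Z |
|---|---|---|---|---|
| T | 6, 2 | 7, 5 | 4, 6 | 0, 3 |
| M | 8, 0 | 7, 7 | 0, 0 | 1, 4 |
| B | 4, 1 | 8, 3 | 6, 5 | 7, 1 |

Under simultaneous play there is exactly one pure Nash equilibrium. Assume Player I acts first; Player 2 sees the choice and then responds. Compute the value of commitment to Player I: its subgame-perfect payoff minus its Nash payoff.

1

Backward induction with Player I moving first.
- T → Player 2 plays Y (best of 2, 5, 6, 3); Player I gets 4.
- M → Player 2 plays X (best of 0, 7, 0, 4); Player I gets 7.
- B → Player 2 plays Y (best of 1, 3, 5, 1); Player I gets 6.
Among 4, 7, 6, the best is 7 at M. Subgame-perfect outcome: (M, X) with payoffs (7, 7).
Under simultaneous play:
Player I's best replies: W→M; X→B; Y→B; Z→B.
Player 2's best replies: T→Y; M→X; B→Y.
Only (B, Y) has each player best-responding; Nash payoffs (6, 5).
Player I's commitment gain: 7 − 6 = 1.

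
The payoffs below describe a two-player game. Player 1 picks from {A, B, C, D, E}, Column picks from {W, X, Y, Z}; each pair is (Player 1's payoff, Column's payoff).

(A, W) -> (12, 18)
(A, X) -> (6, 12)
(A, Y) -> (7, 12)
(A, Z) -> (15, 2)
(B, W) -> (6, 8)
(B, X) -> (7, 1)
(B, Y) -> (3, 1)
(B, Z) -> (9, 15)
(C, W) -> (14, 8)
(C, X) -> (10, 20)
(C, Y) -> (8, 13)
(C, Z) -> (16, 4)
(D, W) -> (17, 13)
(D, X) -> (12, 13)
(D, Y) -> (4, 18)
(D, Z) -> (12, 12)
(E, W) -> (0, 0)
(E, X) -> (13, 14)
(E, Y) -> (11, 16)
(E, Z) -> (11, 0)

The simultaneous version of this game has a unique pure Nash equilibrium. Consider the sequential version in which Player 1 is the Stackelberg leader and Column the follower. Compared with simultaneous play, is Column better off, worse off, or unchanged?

Column best-responds to each possible Player 1 move:
- A → Column plays W (best of 18, 12, 12, 2); Player 1 gets 12.
- B → Column plays Z (best of 8, 1, 1, 15); Player 1 gets 9.
- C → Column plays X (best of 8, 20, 13, 4); Player 1 gets 10.
- D → Column plays Y (best of 13, 13, 18, 12); Player 1 gets 4.
- E → Column plays Y (best of 0, 14, 16, 0); Player 1 gets 11.
Maximizing over 12, 9, 10, 4, 11, Player 1 chooses A. Subgame-perfect outcome: (A, W) with payoffs (12, 18).
For the simultaneous game, intersect best replies.
Player 1's best replies: W→D; X→E; Y→E; Z→C.
Column's best replies: A→W; B→Z; C→X; D→Y; E→Y.
The unique mutual best reply is (E, Y), giving (11, 16).
Column earns 18 sequentially versus 16 at the Nash outcome: better off.

better off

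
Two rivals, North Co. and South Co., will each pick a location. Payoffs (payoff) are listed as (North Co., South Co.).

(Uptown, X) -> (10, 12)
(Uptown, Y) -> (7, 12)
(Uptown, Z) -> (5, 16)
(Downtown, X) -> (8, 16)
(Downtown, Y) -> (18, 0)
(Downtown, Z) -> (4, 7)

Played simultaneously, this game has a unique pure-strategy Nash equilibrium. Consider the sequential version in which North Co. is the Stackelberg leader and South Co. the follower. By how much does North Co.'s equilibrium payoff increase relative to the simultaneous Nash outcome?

3

Work backward from South Co.'s decision.
- Uptown: BR = Z, leader payoff 5.
- Downtown: BR = X, leader payoff 8.
Among 5, 8, the best is 8 at Downtown. Subgame-perfect outcome: (Downtown, X) with payoffs (8, 16).
For the simultaneous game, intersect best replies.
North Co.'s best replies: X→Uptown; Y→Downtown; Z→Uptown.
South Co.'s best replies: Uptown→Z; Downtown→X.
Only (Uptown, Z) has each player best-responding; Nash payoffs (5, 16).
North Co.'s commitment gain: 8 − 5 = 3.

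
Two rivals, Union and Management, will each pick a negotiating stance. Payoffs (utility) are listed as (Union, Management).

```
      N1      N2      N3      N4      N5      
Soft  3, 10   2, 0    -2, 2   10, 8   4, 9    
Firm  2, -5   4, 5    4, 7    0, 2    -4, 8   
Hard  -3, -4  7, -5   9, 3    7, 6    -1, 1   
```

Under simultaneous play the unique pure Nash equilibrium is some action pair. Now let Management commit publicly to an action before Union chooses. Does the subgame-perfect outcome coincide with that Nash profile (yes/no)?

Backward induction with Management moving first.
- N1 → Union plays Soft (best of 3, 2, -3); Management gets 10.
- N2 → Union plays Hard (best of 2, 4, 7); Management gets -5.
- N3 → Union plays Hard (best of -2, 4, 9); Management gets 3.
- N4 → Union plays Soft (best of 10, 0, 7); Management gets 8.
- N5 → Union plays Soft (best of 4, -4, -1); Management gets 9.
Maximizing over 10, -5, 3, 8, 9, Management chooses N1. Subgame-perfect outcome: (Soft, N1) with payoffs (3, 10).
Now find the simultaneous Nash equilibrium.
Union's best replies: N1→Soft; N2→Hard; N3→Hard; N4→Soft; N5→Soft.
Management's best replies: Soft→N1; Firm→N5; Hard→N4.
The unique mutual best reply is (Soft, N1), giving (3, 10).
Sequential outcome (Soft, N1) coincides with the Nash profile (Soft, N1).

yes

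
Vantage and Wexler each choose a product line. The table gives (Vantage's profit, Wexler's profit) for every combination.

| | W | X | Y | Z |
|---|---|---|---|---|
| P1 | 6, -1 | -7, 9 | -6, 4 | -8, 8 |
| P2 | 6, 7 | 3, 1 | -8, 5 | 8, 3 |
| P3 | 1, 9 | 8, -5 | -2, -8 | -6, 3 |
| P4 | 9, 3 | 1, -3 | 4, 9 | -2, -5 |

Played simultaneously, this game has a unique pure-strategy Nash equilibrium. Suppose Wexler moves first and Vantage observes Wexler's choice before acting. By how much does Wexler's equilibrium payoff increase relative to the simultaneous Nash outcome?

Solve by backward induction (Wexler leads).
- W → Vantage plays P4 (best of 6, 6, 1, 9); Wexler gets 3.
- X → Vantage plays P3 (best of -7, 3, 8, 1); Wexler gets -5.
- Y → Vantage plays P4 (best of -6, -8, -2, 4); Wexler gets 9.
- Z → Vantage plays P2 (best of -8, 8, -6, -2); Wexler gets 3.
Wexler's induced payoffs are 3, -5, 9, 3, so Wexler commits to Y. Subgame-perfect outcome: (P4, Y) with payoffs (4, 9).
Under simultaneous play:
Vantage's best replies: W→P4; X→P3; Y→P4; Z→P2.
Wexler's best replies: P1→X; P2→W; P3→W; P4→Y.
Only (P4, Y) has each player best-responding; Nash payoffs (4, 9).
Wexler's commitment gain: 9 − 9 = 0.

0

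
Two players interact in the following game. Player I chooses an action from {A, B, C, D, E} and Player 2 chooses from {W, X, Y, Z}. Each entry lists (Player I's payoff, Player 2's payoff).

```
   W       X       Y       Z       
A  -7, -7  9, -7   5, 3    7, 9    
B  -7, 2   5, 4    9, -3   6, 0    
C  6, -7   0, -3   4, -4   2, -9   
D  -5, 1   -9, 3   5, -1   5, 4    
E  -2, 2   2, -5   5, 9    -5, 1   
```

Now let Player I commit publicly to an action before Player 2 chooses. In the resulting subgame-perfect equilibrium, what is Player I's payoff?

7

Backward induction with Player I moving first.
- A: BR = Z, leader payoff 7.
- B: BR = X, leader payoff 5.
- C: BR = X, leader payoff 0.
- D: BR = Z, leader payoff 5.
- E: BR = Y, leader payoff 5.
Maximizing over 7, 5, 0, 5, 5, Player I chooses A. Subgame-perfect outcome: (A, Z) with payoffs (7, 9).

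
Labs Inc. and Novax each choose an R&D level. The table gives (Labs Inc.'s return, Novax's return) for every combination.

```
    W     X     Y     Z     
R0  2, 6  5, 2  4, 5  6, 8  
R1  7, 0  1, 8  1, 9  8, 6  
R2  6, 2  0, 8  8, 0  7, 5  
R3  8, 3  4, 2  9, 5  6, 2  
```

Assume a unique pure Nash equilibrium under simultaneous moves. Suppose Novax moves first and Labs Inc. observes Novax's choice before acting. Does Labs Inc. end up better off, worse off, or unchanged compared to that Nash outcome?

worse off

Solve by backward induction (Novax leads).
- W: Labs Inc. compares 2, 7, 6, 8 and picks R3; Novax would get 3.
- X: Labs Inc. compares 5, 1, 0, 4 and picks R0; Novax would get 2.
- Y: Labs Inc. compares 4, 1, 8, 9 and picks R3; Novax would get 5.
- Z: Labs Inc. compares 6, 8, 7, 6 and picks R1; Novax would get 6.
Among 3, 2, 5, 6, the best is 6 at Z. Subgame-perfect outcome: (R1, Z) with payoffs (8, 6).
Under simultaneous play:
Labs Inc.'s best replies: W→R3; X→R0; Y→R3; Z→R1.
Novax's best replies: R0→Z; R1→Y; R2→X; R3→Y.
Only (R3, Y) has each player best-responding; Nash payoffs (9, 5).
Labs Inc. earns 8 sequentially versus 9 at the Nash outcome: worse off.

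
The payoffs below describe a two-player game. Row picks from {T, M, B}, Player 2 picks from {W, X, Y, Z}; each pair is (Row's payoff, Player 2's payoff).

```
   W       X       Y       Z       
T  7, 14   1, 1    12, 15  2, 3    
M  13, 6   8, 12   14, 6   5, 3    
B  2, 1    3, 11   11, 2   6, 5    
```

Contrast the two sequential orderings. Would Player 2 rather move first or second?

second

If Row leads: Player 2's best replies are T→Y, M→X, B→X; Row's induced payoffs 12, 8, 3; outcome (T, Y), payoffs (12, 15).
If Player 2 leads: Row's best replies are W→M, X→M, Y→M, Z→B; Player 2's induced payoffs 6, 12, 6, 5; outcome (M, X), payoffs (8, 12).
Player 2 gets 12 moving first and 15 moving second, so Player 2 prefers to move second.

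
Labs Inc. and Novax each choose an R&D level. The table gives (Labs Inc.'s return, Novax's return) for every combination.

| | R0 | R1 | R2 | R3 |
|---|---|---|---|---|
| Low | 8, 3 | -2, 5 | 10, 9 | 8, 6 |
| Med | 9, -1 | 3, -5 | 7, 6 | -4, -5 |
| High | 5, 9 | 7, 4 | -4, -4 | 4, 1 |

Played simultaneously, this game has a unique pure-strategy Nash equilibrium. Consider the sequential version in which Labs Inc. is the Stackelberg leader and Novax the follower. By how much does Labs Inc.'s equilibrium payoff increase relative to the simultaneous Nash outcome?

Work backward from Novax's decision.
- Low → Novax plays R2 (best of 3, 5, 9, 6); Labs Inc. gets 10.
- Med → Novax plays R2 (best of -1, -5, 6, -5); Labs Inc. gets 7.
- High → Novax plays R0 (best of 9, 4, -4, 1); Labs Inc. gets 5.
Labs Inc.'s induced payoffs are 10, 7, 5, so Labs Inc. commits to Low. Subgame-perfect outcome: (Low, R2) with payoffs (10, 9).
Under simultaneous play:
Labs Inc.'s best replies: R0→Med; R1→High; R2→Low; R3→Low.
Novax's best replies: Low→R2; Med→R2; High→R0.
The unique mutual best reply is (Low, R2), giving (10, 9).
Labs Inc.'s commitment gain: 10 − 10 = 0.

0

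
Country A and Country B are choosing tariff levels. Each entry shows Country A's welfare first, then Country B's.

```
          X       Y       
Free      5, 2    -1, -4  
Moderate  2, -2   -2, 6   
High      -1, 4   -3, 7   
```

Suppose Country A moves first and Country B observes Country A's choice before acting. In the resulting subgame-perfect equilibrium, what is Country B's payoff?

Country B best-responds to each possible Country A move:
- Free → Country B plays X (best of 2, -4); Country A gets 5.
- Moderate → Country B plays Y (best of -2, 6); Country A gets -2.
- High → Country B plays Y (best of 4, 7); Country A gets -3.
Country A's induced payoffs are 5, -2, -3, so Country A commits to Free. Subgame-perfect outcome: (Free, X) with payoffs (5, 2).

2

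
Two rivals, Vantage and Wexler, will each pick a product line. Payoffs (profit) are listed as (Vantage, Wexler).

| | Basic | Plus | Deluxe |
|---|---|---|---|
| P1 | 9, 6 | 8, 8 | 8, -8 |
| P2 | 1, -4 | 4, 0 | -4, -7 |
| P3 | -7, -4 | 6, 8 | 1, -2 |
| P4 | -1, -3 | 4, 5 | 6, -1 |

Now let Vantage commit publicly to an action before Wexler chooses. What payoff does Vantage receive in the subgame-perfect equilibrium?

8

Solve by backward induction (Vantage leads).
- P1: BR = Plus, leader payoff 8.
- P2: BR = Plus, leader payoff 4.
- P3: BR = Plus, leader payoff 6.
- P4: BR = Plus, leader payoff 4.
Among 8, 4, 6, 4, the best is 8 at P1. Subgame-perfect outcome: (P1, Plus) with payoffs (8, 8).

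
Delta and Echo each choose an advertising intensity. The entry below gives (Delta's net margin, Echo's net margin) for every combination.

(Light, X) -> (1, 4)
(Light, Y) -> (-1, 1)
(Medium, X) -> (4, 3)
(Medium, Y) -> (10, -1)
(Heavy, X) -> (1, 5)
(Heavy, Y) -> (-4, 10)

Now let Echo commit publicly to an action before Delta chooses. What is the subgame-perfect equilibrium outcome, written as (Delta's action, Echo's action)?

Backward induction with Echo moving first.
- X: BR = Medium, leader payoff 3.
- Y: BR = Medium, leader payoff -1.
Echo's induced payoffs are 3, -1, so Echo commits to X. Subgame-perfect outcome: (Medium, X) with payoffs (4, 3).

(Medium, X)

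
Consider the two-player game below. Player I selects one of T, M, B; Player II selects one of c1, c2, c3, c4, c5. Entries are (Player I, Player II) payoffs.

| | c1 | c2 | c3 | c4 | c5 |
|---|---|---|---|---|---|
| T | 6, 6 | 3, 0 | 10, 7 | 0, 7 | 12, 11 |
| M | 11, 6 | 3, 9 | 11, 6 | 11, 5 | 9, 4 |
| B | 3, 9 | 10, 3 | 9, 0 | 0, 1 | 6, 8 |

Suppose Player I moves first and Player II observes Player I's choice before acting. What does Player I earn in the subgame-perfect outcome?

12

Work backward from Player II's decision.
- T: Player II compares 6, 0, 7, 7, 11 and picks c5; Player I would get 12.
- M: Player II compares 6, 9, 6, 5, 4 and picks c2; Player I would get 3.
- B: Player II compares 9, 3, 0, 1, 8 and picks c1; Player I would get 3.
Maximizing over 12, 3, 3, Player I chooses T. Subgame-perfect outcome: (T, c5) with payoffs (12, 11).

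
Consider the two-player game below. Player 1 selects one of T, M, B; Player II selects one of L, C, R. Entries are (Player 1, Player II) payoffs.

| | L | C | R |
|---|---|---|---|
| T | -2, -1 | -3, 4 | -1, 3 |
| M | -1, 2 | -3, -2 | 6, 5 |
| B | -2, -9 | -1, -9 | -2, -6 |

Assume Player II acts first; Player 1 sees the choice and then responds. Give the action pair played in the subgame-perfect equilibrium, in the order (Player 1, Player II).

(M, R)

Work backward from Player 1's decision.
- L: BR = M, leader payoff 2.
- C: BR = B, leader payoff -9.
- R: BR = M, leader payoff 5.
Among 2, -9, 5, the best is 5 at R. Subgame-perfect outcome: (M, R) with payoffs (6, 5).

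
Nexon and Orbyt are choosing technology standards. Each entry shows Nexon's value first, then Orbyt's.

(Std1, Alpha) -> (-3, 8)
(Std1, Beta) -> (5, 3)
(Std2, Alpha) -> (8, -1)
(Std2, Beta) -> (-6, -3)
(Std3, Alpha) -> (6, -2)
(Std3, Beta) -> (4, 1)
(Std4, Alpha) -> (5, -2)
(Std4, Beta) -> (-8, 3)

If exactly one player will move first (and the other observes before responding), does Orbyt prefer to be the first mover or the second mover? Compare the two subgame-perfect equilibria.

If Nexon leads: Orbyt's best replies are Std1→Alpha, Std2→Alpha, Std3→Beta, Std4→Beta; Nexon's induced payoffs -3, 8, 4, -8; outcome (Std2, Alpha), payoffs (8, -1).
If Orbyt leads: Nexon's best replies are Alpha→Std2, Beta→Std1; Orbyt's induced payoffs -1, 3; outcome (Std1, Beta), payoffs (5, 3).
Orbyt gets 3 moving first and -1 moving second, so Orbyt prefers to move first.

first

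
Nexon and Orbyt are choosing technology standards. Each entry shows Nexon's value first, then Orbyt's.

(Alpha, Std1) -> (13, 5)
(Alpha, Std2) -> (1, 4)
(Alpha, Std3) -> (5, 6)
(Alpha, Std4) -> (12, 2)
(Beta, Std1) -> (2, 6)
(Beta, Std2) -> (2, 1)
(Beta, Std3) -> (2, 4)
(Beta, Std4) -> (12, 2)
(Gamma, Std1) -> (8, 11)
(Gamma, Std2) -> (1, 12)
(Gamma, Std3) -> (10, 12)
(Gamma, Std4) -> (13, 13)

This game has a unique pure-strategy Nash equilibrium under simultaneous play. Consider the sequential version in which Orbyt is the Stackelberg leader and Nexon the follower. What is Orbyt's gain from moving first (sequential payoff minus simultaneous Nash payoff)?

Backward induction with Orbyt moving first.
- Std1: Nexon compares 13, 2, 8 and picks Alpha; Orbyt would get 5.
- Std2: Nexon compares 1, 2, 1 and picks Beta; Orbyt would get 1.
- Std3: Nexon compares 5, 2, 10 and picks Gamma; Orbyt would get 12.
- Std4: Nexon compares 12, 12, 13 and picks Gamma; Orbyt would get 13.
Maximizing over 5, 1, 12, 13, Orbyt chooses Std4. Subgame-perfect outcome: (Gamma, Std4) with payoffs (13, 13).
Under simultaneous play:
Nexon's best replies: Std1→Alpha; Std2→Beta; Std3→Gamma; Std4→Gamma.
Orbyt's best replies: Alpha→Std3; Beta→Std1; Gamma→Std4.
Only (Gamma, Std4) has each player best-responding; Nash payoffs (13, 13).
Orbyt's commitment gain: 13 − 13 = 0.

0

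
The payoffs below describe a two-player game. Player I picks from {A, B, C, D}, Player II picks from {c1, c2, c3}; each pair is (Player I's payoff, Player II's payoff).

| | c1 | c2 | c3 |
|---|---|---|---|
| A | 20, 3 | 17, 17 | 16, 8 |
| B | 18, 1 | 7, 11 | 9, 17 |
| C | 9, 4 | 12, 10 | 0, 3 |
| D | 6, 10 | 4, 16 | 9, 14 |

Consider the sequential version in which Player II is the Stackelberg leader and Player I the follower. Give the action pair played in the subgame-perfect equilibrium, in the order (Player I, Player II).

(A, c2)

Solve by backward induction (Player II leads).
- c1: BR = A, leader payoff 3.
- c2: BR = A, leader payoff 17.
- c3: BR = A, leader payoff 8.
Player II's induced payoffs are 3, 17, 8, so Player II commits to c2. Subgame-perfect outcome: (A, c2) with payoffs (17, 17).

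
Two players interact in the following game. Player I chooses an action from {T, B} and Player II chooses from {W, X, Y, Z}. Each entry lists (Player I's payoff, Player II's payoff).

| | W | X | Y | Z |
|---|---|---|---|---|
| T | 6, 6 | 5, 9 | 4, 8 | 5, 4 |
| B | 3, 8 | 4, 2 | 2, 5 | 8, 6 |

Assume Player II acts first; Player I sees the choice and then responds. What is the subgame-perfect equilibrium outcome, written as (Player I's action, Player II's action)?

Player I best-responds to each possible Player II move:
- W: Player I compares 6, 3 and picks T; Player II would get 6.
- X: Player I compares 5, 4 and picks T; Player II would get 9.
- Y: Player I compares 4, 2 and picks T; Player II would get 8.
- Z: Player I compares 5, 8 and picks B; Player II would get 6.
Maximizing over 6, 9, 8, 6, Player II chooses X. Subgame-perfect outcome: (T, X) with payoffs (5, 9).

(T, X)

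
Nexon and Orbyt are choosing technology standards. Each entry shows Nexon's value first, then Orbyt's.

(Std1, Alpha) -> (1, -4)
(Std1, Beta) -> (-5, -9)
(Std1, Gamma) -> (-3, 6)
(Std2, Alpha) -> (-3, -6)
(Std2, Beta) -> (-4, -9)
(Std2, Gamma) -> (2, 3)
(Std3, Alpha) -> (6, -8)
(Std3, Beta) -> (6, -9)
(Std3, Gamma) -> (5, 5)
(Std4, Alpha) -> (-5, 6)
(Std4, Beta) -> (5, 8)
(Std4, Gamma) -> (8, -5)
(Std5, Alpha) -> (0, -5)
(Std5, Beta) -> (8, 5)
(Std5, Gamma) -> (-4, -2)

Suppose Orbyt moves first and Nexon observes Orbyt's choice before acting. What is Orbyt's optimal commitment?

Beta

Nexon best-responds to each possible Orbyt move:
- Alpha → Nexon plays Std3 (best of 1, -3, 6, -5, 0); Orbyt gets -8.
- Beta → Nexon plays Std5 (best of -5, -4, 6, 5, 8); Orbyt gets 5.
- Gamma → Nexon plays Std4 (best of -3, 2, 5, 8, -4); Orbyt gets -5.
Among -8, 5, -5, the best is 5 at Beta. Subgame-perfect outcome: (Std5, Beta) with payoffs (8, 5).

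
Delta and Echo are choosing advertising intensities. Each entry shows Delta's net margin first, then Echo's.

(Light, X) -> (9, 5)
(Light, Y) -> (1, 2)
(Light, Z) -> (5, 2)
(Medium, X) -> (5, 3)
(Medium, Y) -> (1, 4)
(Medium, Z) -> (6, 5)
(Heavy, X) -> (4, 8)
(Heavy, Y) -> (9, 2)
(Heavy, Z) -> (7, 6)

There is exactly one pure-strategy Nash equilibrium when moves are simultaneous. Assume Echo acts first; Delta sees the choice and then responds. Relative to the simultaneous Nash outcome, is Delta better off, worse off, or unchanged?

Solve by backward induction (Echo leads).
- X → Delta plays Light (best of 9, 5, 4); Echo gets 5.
- Y → Delta plays Heavy (best of 1, 1, 9); Echo gets 2.
- Z → Delta plays Heavy (best of 5, 6, 7); Echo gets 6.
Maximizing over 5, 2, 6, Echo chooses Z. Subgame-perfect outcome: (Heavy, Z) with payoffs (7, 6).
For the simultaneous game, intersect best replies.
Delta's best replies: X→Light; Y→Heavy; Z→Heavy.
Echo's best replies: Light→X; Medium→Z; Heavy→X.
The unique mutual best reply is (Light, X), giving (9, 5).
Delta earns 7 sequentially versus 9 at the Nash outcome: worse off.

worse off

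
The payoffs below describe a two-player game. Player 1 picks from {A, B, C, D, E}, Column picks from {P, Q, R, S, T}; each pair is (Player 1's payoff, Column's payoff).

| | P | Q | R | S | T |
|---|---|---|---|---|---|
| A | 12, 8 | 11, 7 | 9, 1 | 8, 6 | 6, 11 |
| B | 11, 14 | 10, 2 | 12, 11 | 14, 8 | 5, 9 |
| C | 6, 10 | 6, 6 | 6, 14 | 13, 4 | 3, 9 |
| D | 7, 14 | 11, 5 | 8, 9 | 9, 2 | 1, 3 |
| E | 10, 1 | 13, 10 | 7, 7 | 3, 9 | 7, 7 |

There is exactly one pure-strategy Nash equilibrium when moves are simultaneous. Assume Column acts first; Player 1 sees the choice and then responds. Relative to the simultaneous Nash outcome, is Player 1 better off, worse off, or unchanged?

Backward induction with Column moving first.
- P: Player 1 compares 12, 11, 6, 7, 10 and picks A; Column would get 8.
- Q: Player 1 compares 11, 10, 6, 11, 13 and picks E; Column would get 10.
- R: Player 1 compares 9, 12, 6, 8, 7 and picks B; Column would get 11.
- S: Player 1 compares 8, 14, 13, 9, 3 and picks B; Column would get 8.
- T: Player 1 compares 6, 5, 3, 1, 7 and picks E; Column would get 7.
Maximizing over 8, 10, 11, 8, 7, Column chooses R. Subgame-perfect outcome: (B, R) with payoffs (12, 11).
For the simultaneous game, intersect best replies.
Player 1's best replies: P→A; Q→E; R→B; S→B; T→E.
Column's best replies: A→T; B→P; C→R; D→P; E→Q.
The unique mutual best reply is (E, Q), giving (13, 10).
Player 1 earns 12 sequentially versus 13 at the Nash outcome: worse off.

worse off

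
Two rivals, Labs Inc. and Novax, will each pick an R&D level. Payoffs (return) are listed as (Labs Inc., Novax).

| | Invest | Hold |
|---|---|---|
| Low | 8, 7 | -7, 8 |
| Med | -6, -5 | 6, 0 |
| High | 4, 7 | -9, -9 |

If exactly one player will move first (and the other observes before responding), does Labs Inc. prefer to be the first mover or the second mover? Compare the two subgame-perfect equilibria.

If Labs Inc. leads: Novax's best replies are Low→Hold, Med→Hold, High→Invest; Labs Inc.'s induced payoffs -7, 6, 4; outcome (Med, Hold), payoffs (6, 0).
If Novax leads: Labs Inc.'s best replies are Invest→Low, Hold→Med; Novax's induced payoffs 7, 0; outcome (Low, Invest), payoffs (8, 7).
Labs Inc. gets 6 moving first and 8 moving second, so Labs Inc. prefers to move second.

second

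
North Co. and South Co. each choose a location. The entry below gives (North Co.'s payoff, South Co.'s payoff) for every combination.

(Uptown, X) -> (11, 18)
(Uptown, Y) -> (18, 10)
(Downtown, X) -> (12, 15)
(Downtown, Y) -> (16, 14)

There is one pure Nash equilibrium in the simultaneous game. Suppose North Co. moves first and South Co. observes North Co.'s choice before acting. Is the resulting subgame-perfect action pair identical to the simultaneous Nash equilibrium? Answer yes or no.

yes

Solve by backward induction (North Co. leads).
- Uptown: South Co. compares 18, 10 and picks X; North Co. would get 11.
- Downtown: South Co. compares 15, 14 and picks X; North Co. would get 12.
Among 11, 12, the best is 12 at Downtown. Subgame-perfect outcome: (Downtown, X) with payoffs (12, 15).
For the simultaneous game, intersect best replies.
North Co.'s best replies: X→Downtown; Y→Uptown.
South Co.'s best replies: Uptown→X; Downtown→X.
The unique mutual best reply is (Downtown, X), giving (12, 15).
Sequential outcome (Downtown, X) coincides with the Nash profile (Downtown, X).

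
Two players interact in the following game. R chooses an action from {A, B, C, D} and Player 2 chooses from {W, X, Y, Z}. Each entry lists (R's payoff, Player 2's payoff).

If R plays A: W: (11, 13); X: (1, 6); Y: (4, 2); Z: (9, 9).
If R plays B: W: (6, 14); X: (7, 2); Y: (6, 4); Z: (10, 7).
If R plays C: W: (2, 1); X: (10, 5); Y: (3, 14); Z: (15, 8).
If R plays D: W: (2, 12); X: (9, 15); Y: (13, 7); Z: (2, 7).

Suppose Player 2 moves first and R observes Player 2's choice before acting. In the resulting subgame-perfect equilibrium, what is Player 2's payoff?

Backward induction with Player 2 moving first.
- W: BR = A, leader payoff 13.
- X: BR = C, leader payoff 5.
- Y: BR = D, leader payoff 7.
- Z: BR = C, leader payoff 8.
Maximizing over 13, 5, 7, 8, Player 2 chooses W. Subgame-perfect outcome: (A, W) with payoffs (11, 13).

13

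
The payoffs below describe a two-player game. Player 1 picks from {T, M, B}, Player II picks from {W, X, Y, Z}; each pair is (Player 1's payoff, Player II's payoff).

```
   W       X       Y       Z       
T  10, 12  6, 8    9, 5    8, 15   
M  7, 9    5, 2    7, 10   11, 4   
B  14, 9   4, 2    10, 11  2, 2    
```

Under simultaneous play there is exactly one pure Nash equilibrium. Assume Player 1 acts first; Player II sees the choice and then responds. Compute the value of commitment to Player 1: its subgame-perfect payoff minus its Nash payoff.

Player II best-responds to each possible Player 1 move:
- T: BR = Z, leader payoff 8.
- M: BR = Y, leader payoff 7.
- B: BR = Y, leader payoff 10.
Among 8, 7, 10, the best is 10 at B. Subgame-perfect outcome: (B, Y) with payoffs (10, 11).
Now find the simultaneous Nash equilibrium.
Player 1's best replies: W→B; X→T; Y→B; Z→M.
Player II's best replies: T→Z; M→Y; B→Y.
Only (B, Y) has each player best-responding; Nash payoffs (10, 11).
Player 1's commitment gain: 10 − 10 = 0.

0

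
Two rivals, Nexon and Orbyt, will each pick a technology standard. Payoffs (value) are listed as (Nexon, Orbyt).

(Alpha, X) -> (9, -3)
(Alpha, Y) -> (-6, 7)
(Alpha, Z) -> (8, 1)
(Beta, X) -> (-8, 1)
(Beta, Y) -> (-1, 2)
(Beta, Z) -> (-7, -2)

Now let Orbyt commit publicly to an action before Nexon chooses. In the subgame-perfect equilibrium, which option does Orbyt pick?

Y

Nexon best-responds to each possible Orbyt move:
- X: Nexon compares 9, -8 and picks Alpha; Orbyt would get -3.
- Y: Nexon compares -6, -1 and picks Beta; Orbyt would get 2.
- Z: Nexon compares 8, -7 and picks Alpha; Orbyt would get 1.
Maximizing over -3, 2, 1, Orbyt chooses Y. Subgame-perfect outcome: (Beta, Y) with payoffs (-1, 2).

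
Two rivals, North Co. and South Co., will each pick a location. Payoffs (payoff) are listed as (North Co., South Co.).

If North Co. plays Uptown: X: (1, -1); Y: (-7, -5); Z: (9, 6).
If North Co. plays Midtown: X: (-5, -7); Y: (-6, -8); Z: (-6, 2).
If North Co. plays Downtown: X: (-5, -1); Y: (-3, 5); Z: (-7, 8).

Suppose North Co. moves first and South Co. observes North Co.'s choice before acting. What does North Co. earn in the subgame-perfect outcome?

Backward induction with North Co. moving first.
- Uptown → South Co. plays Z (best of -1, -5, 6); North Co. gets 9.
- Midtown → South Co. plays Z (best of -7, -8, 2); North Co. gets -6.
- Downtown → South Co. plays Z (best of -1, 5, 8); North Co. gets -7.
North Co.'s induced payoffs are 9, -6, -7, so North Co. commits to Uptown. Subgame-perfect outcome: (Uptown, Z) with payoffs (9, 6).

9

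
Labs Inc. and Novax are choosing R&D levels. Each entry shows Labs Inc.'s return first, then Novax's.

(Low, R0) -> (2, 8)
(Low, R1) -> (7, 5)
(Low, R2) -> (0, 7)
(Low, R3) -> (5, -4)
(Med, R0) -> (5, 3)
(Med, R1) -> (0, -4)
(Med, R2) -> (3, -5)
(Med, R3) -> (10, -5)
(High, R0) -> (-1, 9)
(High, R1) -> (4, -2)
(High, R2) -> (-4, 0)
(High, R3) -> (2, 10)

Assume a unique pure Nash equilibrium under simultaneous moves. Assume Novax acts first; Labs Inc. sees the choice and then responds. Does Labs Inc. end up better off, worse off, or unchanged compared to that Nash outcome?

better off

Work backward from Labs Inc.'s decision.
- R0: BR = Med, leader payoff 3.
- R1: BR = Low, leader payoff 5.
- R2: BR = Med, leader payoff -5.
- R3: BR = Med, leader payoff -5.
Novax's induced payoffs are 3, 5, -5, -5, so Novax commits to R1. Subgame-perfect outcome: (Low, R1) with payoffs (7, 5).
For the simultaneous game, intersect best replies.
Labs Inc.'s best replies: R0→Med; R1→Low; R2→Med; R3→Med.
Novax's best replies: Low→R0; Med→R0; High→R3.
The unique mutual best reply is (Med, R0), giving (5, 3).
Labs Inc. earns 7 sequentially versus 5 at the Nash outcome: better off.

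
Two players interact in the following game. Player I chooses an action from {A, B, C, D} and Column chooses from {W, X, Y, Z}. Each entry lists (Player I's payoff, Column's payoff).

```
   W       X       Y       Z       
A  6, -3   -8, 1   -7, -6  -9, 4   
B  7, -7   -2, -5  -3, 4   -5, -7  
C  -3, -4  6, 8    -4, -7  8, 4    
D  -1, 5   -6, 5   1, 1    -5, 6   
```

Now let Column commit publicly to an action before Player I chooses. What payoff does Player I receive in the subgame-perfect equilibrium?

Solve by backward induction (Column leads).
- W: BR = B, leader payoff -7.
- X: BR = C, leader payoff 8.
- Y: BR = D, leader payoff 1.
- Z: BR = C, leader payoff 4.
Column's induced payoffs are -7, 8, 1, 4, so Column commits to X. Subgame-perfect outcome: (C, X) with payoffs (6, 8).

6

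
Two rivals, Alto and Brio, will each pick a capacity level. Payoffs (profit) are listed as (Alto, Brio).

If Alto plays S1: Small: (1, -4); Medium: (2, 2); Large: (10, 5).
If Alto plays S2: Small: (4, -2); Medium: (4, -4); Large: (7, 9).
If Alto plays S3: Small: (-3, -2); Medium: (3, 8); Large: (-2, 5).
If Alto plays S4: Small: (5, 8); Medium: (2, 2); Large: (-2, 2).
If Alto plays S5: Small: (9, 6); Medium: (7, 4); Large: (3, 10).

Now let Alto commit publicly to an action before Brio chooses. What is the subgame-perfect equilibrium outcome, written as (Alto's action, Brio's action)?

Brio best-responds to each possible Alto move:
- S1: BR = Large, leader payoff 10.
- S2: BR = Large, leader payoff 7.
- S3: BR = Medium, leader payoff 3.
- S4: BR = Small, leader payoff 5.
- S5: BR = Large, leader payoff 3.
Alto's induced payoffs are 10, 7, 3, 5, 3, so Alto commits to S1. Subgame-perfect outcome: (S1, Large) with payoffs (10, 5).

(S1, Large)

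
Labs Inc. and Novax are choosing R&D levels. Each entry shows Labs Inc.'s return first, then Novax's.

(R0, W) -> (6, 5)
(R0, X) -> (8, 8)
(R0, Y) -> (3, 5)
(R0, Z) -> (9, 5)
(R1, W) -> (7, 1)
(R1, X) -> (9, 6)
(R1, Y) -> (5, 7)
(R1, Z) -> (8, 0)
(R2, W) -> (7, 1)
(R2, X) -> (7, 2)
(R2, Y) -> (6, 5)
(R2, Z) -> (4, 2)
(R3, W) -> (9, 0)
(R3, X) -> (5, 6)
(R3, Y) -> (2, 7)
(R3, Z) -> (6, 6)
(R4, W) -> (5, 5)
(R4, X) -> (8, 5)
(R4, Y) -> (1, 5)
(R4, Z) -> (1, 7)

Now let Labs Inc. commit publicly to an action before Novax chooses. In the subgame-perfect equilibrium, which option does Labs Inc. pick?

R0

Work backward from Novax's decision.
- R0: BR = X, leader payoff 8.
- R1: BR = Y, leader payoff 5.
- R2: BR = Y, leader payoff 6.
- R3: BR = Y, leader payoff 2.
- R4: BR = Z, leader payoff 1.
Among 8, 5, 6, 2, 1, the best is 8 at R0. Subgame-perfect outcome: (R0, X) with payoffs (8, 8).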